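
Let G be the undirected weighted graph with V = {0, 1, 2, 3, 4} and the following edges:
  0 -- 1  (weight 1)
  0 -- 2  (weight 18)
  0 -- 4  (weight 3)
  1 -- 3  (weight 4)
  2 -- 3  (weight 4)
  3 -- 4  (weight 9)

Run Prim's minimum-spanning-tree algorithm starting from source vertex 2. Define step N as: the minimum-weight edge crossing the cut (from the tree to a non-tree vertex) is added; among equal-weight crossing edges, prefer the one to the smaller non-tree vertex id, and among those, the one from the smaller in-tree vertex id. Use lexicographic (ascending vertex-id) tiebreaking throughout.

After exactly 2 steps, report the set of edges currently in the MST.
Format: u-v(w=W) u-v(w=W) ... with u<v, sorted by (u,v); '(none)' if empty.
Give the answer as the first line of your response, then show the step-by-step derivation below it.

1-3(w=4) 2-3(w=4)

step 1: add edge 2-3 (w=4); MST = {2-3(w=4)}
step 2: add edge 1-3 (w=4); MST = {1-3(w=4) 2-3(w=4)}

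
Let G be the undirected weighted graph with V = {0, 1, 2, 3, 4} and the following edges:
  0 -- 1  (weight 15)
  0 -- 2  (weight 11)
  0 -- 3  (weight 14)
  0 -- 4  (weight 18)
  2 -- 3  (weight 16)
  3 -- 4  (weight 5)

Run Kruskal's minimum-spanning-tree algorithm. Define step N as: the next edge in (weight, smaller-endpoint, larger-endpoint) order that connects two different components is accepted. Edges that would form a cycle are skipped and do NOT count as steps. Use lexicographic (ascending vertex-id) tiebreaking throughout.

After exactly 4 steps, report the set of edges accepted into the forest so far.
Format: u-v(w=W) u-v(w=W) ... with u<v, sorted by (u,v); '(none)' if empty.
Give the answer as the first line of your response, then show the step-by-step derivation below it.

0-1(w=15) 0-2(w=11) 0-3(w=14) 3-4(w=5)

step 1: add edge 3-4 (w=5); MST = {3-4(w=5)}
step 2: add edge 0-2 (w=11); MST = {0-2(w=11) 3-4(w=5)}
step 3: add edge 0-3 (w=14); MST = {0-2(w=11) 0-3(w=14) 3-4(w=5)}
step 4: add edge 0-1 (w=15); MST = {0-1(w=15) 0-2(w=11) 0-3(w=14) 3-4(w=5)}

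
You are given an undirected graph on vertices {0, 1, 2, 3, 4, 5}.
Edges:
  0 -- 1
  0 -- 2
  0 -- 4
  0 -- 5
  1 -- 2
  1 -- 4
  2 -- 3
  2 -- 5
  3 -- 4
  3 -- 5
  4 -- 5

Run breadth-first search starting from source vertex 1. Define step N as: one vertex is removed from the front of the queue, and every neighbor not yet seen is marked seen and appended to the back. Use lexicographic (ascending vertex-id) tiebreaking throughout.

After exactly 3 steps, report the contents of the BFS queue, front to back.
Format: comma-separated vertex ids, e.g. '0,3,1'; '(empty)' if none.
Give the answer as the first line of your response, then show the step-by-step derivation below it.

4,5,3

step 1: dequeue 1; queue=[0,2,4]; order=1
step 2: dequeue 0; queue=[2,4,5]; order=1,0
step 3: dequeue 2; queue=[4,5,3]; order=1,0,2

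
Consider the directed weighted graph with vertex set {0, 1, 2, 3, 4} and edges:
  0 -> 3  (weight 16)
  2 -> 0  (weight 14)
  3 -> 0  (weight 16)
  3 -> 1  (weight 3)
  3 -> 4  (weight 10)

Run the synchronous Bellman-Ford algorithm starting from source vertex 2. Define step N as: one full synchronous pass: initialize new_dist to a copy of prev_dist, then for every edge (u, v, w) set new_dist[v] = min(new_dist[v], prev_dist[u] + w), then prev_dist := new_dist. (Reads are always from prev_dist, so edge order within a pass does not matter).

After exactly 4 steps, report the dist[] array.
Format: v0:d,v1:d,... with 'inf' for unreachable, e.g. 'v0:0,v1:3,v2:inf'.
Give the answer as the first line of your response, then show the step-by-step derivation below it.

v0:14,v1:33,v2:0,v3:30,v4:40

step 1: dist = v0:14,v1:inf,v2:0,v3:inf,v4:inf
step 2: dist = v0:14,v1:inf,v2:0,v3:30,v4:inf
step 3: dist = v0:14,v1:33,v2:0,v3:30,v4:40
step 4: dist = v0:14,v1:33,v2:0,v3:30,v4:40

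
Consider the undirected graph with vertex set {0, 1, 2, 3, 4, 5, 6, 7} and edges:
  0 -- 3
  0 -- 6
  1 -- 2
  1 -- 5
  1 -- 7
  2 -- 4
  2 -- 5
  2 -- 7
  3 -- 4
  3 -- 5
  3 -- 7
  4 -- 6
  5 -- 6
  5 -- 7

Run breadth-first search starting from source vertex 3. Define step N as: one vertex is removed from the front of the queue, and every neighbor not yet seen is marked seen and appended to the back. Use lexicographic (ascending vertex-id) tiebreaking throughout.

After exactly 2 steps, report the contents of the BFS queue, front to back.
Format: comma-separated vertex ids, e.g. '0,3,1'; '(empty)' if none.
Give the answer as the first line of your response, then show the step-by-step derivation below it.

4,5,7,6

step 1: dequeue 3; queue=[0,4,5,7]; order=3
step 2: dequeue 0; queue=[4,5,7,6]; order=3,0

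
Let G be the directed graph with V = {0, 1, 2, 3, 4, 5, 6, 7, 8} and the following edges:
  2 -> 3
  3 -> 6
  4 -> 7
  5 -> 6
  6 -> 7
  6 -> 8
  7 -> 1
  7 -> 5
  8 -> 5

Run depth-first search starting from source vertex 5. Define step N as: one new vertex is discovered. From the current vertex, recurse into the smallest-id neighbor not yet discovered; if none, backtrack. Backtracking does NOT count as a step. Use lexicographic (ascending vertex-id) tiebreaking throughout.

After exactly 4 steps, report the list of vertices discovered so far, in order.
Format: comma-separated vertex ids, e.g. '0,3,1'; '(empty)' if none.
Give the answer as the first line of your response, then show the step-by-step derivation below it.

5,6,7,1

step 1: discover 5; path=5; order=5
step 2: discover 6; path=5>6; order=5,6
step 3: discover 7; path=5>6>7; order=5,6,7
step 4: discover 1; path=5>6>7>1; order=5,6,7,1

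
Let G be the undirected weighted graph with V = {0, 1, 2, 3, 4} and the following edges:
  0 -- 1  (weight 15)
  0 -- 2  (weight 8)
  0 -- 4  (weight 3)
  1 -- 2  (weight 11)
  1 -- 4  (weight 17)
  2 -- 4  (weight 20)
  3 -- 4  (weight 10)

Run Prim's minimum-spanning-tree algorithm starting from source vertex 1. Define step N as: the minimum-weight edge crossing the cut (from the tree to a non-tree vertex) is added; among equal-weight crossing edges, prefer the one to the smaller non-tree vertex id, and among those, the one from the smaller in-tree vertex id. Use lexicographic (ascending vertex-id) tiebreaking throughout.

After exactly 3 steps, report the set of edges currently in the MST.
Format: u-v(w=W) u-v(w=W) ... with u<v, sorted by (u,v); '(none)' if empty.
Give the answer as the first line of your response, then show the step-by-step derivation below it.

0-2(w=8) 0-4(w=3) 1-2(w=11)

step 1: add edge 1-2 (w=11); MST = {1-2(w=11)}
step 2: add edge 0-2 (w=8); MST = {0-2(w=8) 1-2(w=11)}
step 3: add edge 0-4 (w=3); MST = {0-2(w=8) 0-4(w=3) 1-2(w=11)}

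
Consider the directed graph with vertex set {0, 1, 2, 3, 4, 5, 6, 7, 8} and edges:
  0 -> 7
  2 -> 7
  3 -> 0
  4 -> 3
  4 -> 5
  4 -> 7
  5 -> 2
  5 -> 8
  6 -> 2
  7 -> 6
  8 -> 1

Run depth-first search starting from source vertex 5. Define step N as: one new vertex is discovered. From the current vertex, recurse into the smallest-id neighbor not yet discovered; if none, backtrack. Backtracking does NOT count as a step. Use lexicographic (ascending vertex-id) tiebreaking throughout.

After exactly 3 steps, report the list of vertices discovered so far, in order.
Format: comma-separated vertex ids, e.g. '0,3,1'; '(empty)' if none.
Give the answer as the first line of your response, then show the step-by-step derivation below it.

5,2,7

step 1: discover 5; path=5; order=5
step 2: discover 2; path=5>2; order=5,2
step 3: discover 7; path=5>2>7; order=5,2,7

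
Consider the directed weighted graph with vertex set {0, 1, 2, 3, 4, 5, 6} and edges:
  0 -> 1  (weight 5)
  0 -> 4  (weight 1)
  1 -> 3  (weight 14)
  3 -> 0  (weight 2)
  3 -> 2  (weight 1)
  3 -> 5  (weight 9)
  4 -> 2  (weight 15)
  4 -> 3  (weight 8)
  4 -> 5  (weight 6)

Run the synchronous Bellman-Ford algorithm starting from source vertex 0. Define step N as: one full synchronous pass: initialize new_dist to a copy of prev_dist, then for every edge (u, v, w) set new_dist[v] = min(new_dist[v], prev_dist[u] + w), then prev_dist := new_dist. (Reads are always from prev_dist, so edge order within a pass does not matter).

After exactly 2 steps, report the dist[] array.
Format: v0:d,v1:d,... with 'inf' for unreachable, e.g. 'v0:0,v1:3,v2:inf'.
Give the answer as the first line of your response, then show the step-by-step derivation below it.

v0:0,v1:5,v2:16,v3:9,v4:1,v5:7,v6:inf

step 1: dist = v0:0,v1:5,v2:inf,v3:inf,v4:1,v5:inf,v6:inf
step 2: dist = v0:0,v1:5,v2:16,v3:9,v4:1,v5:7,v6:inf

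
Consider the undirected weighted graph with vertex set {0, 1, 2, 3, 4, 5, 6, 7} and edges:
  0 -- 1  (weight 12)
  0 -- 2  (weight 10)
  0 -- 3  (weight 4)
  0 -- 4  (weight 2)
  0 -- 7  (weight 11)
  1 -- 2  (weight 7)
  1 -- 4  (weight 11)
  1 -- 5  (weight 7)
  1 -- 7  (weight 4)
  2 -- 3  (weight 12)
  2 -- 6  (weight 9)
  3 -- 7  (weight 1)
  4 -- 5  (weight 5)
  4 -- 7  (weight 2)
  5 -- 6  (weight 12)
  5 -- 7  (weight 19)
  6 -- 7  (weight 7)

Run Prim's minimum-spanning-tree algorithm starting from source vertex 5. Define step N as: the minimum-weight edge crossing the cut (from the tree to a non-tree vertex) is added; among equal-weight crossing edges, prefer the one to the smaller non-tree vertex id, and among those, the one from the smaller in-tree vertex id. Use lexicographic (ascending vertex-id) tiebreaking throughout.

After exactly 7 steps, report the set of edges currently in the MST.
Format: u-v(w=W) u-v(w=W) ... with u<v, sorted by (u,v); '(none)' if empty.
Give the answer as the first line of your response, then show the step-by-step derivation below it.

0-4(w=2) 1-2(w=7) 1-7(w=4) 3-7(w=1) 4-5(w=5) 4-7(w=2) 6-7(w=7)

step 1: add edge 4-5 (w=5); MST = {4-5(w=5)}
step 2: add edge 0-4 (w=2); MST = {0-4(w=2) 4-5(w=5)}
step 3: add edge 4-7 (w=2); MST = {0-4(w=2) 4-5(w=5) 4-7(w=2)}
step 4: add edge 3-7 (w=1); MST = {0-4(w=2) 3-7(w=1) 4-5(w=5) 4-7(w=2)}
step 5: add edge 1-7 (w=4); MST = {0-4(w=2) 1-7(w=4) 3-7(w=1) 4-5(w=5) 4-7(w=2)}
step 6: add edge 1-2 (w=7); MST = {0-4(w=2) 1-2(w=7) 1-7(w=4) 3-7(w=1) 4-5(w=5) 4-7(w=2)}
step 7: add edge 6-7 (w=7); MST = {0-4(w=2) 1-2(w=7) 1-7(w=4) 3-7(w=1) 4-5(w=5) 4-7(w=2) 6-7(w=7)}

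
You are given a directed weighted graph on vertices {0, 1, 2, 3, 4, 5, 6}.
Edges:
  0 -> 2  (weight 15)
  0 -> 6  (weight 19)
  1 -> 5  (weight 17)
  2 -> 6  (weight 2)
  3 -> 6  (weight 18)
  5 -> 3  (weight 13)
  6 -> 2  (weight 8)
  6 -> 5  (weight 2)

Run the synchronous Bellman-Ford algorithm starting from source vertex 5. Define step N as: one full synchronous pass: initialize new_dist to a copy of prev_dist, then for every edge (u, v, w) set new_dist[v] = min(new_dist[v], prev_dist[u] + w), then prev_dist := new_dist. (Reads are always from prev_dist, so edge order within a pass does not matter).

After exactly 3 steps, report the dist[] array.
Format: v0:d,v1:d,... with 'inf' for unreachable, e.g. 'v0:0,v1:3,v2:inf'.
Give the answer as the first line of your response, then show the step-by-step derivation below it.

v0:inf,v1:inf,v2:39,v3:13,v4:inf,v5:0,v6:31

step 1: dist = v0:inf,v1:inf,v2:inf,v3:13,v4:inf,v5:0,v6:inf
step 2: dist = v0:inf,v1:inf,v2:inf,v3:13,v4:inf,v5:0,v6:31
step 3: dist = v0:inf,v1:inf,v2:39,v3:13,v4:inf,v5:0,v6:31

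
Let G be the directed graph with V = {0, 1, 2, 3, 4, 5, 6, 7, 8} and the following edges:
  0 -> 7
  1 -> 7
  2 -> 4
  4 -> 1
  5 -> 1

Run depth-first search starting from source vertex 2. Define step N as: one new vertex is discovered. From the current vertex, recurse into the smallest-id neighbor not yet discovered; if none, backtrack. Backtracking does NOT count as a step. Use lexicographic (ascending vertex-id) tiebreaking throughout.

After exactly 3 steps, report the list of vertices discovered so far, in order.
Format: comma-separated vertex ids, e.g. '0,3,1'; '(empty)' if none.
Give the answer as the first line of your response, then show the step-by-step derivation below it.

2,4,1

step 1: discover 2; path=2; order=2
step 2: discover 4; path=2>4; order=2,4
step 3: discover 1; path=2>4>1; order=2,4,1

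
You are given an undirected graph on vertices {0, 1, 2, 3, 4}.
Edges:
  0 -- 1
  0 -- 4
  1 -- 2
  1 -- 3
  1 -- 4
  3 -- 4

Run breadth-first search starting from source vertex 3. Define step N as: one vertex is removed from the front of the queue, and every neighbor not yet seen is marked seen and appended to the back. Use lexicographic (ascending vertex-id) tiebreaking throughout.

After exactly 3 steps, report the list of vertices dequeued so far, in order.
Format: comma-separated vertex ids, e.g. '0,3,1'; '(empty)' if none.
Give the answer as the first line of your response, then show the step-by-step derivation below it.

3,1,4

step 1: dequeue 3; queue=[1,4]; order=3
step 2: dequeue 1; queue=[4,0,2]; order=3,1
step 3: dequeue 4; queue=[0,2]; order=3,1,4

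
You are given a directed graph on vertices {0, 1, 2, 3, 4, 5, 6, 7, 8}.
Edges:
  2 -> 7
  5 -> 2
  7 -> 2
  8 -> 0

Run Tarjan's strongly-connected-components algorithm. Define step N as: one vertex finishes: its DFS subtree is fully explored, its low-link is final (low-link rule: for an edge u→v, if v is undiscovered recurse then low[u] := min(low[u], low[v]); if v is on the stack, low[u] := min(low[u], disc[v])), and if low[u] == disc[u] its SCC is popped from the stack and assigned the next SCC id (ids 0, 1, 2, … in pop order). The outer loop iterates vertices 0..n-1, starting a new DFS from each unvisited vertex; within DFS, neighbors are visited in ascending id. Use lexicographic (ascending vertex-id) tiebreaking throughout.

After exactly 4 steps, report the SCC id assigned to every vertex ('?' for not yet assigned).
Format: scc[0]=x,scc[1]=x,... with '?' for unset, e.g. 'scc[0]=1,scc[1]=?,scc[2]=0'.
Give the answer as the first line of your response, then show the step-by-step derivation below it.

scc[0]=0,scc[1]=1,scc[2]=2,scc[3]=?,scc[4]=?,scc[5]=?,scc[6]=?,scc[7]=2,scc[8]=?

step 1: low=(low[0]=0,low[1]=?,low[2]=?,low[3]=?,low[4]=?,low[5]=?,low[6]=?,low[7]=?,low[8]=?); scc=(scc[0]=0,scc[1]=?,scc[2]=?,scc[3]=?,scc[4]=?,scc[5]=?,scc[6]=?,scc[7]=?,scc[8]=?)
step 2: low=(low[0]=0,low[1]=1,low[2]=?,low[3]=?,low[4]=?,low[5]=?,low[6]=?,low[7]=?,low[8]=?); scc=(scc[0]=0,scc[1]=1,scc[2]=?,scc[3]=?,scc[4]=?,scc[5]=?,scc[6]=?,scc[7]=?,scc[8]=?)
step 3: low=(low[0]=0,low[1]=1,low[2]=2,low[3]=?,low[4]=?,low[5]=?,low[6]=?,low[7]=2,low[8]=?); scc=(scc[0]=0,scc[1]=1,scc[2]=?,scc[3]=?,scc[4]=?,scc[5]=?,scc[6]=?,scc[7]=?,scc[8]=?)
step 4: low=(low[0]=0,low[1]=1,low[2]=2,low[3]=?,low[4]=?,low[5]=?,low[6]=?,low[7]=2,low[8]=?); scc=(scc[0]=0,scc[1]=1,scc[2]=2,scc[3]=?,scc[4]=?,scc[5]=?,scc[6]=?,scc[7]=2,scc[8]=?)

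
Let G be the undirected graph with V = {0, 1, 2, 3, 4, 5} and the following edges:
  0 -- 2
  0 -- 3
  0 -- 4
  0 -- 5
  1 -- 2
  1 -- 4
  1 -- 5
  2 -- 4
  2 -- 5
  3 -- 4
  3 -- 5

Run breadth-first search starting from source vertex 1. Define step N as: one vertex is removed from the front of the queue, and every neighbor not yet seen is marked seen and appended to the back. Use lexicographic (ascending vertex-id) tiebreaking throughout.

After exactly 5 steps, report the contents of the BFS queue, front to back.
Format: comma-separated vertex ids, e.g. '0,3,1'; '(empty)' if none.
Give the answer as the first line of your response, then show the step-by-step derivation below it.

3

step 1: dequeue 1; queue=[2,4,5]; order=1
step 2: dequeue 2; queue=[4,5,0]; order=1,2
step 3: dequeue 4; queue=[5,0,3]; order=1,2,4
step 4: dequeue 5; queue=[0,3]; order=1,2,4,5
step 5: dequeue 0; queue=[3]; order=1,2,4,5,0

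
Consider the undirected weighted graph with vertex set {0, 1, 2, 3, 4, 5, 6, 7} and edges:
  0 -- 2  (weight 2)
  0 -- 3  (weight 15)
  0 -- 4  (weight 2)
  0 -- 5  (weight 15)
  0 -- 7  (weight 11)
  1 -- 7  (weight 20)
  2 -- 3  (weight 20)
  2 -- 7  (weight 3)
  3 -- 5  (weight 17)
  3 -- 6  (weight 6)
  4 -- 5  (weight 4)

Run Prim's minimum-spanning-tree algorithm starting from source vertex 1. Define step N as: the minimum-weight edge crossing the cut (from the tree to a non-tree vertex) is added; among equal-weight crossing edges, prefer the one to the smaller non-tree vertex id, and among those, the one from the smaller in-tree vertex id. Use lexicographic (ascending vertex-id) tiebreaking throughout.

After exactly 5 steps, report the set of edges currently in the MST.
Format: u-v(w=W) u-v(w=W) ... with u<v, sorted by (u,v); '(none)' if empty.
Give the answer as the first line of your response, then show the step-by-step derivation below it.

0-2(w=2) 0-4(w=2) 1-7(w=20) 2-7(w=3) 4-5(w=4)

step 1: add edge 1-7 (w=20); MST = {1-7(w=20)}
step 2: add edge 2-7 (w=3); MST = {1-7(w=20) 2-7(w=3)}
step 3: add edge 0-2 (w=2); MST = {0-2(w=2) 1-7(w=20) 2-7(w=3)}
step 4: add edge 0-4 (w=2); MST = {0-2(w=2) 0-4(w=2) 1-7(w=20) 2-7(w=3)}
step 5: add edge 4-5 (w=4); MST = {0-2(w=2) 0-4(w=2) 1-7(w=20) 2-7(w=3) 4-5(w=4)}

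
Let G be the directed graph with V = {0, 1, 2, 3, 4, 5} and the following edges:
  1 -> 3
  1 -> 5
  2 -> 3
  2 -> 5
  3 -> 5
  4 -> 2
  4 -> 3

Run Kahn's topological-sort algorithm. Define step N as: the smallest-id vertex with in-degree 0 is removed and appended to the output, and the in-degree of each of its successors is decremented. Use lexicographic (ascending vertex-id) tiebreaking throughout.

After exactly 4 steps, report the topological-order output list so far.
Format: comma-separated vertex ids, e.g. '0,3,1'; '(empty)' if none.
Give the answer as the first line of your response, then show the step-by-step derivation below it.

0,1,4,2

step 1: output 0; order=[0]; indeg=(0,0,1,3,0,3)
step 2: output 1; order=[0,1]; indeg=(0,0,1,2,0,2)
step 3: output 4; order=[0,1,4]; indeg=(0,0,0,1,0,2)
step 4: output 2; order=[0,1,4,2]; indeg=(0,0,0,0,0,1)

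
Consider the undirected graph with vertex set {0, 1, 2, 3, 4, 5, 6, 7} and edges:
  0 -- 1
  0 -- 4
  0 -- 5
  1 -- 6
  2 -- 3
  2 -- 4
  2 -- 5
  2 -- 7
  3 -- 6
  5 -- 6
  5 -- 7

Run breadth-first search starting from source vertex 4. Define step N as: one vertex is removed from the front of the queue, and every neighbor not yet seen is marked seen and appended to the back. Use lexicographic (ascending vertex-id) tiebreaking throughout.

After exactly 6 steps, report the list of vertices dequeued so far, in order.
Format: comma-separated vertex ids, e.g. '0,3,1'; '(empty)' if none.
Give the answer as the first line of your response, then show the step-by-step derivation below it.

4,0,2,1,5,3

step 1: dequeue 4; queue=[0,2]; order=4
step 2: dequeue 0; queue=[2,1,5]; order=4,0
step 3: dequeue 2; queue=[1,5,3,7]; order=4,0,2
step 4: dequeue 1; queue=[5,3,7,6]; order=4,0,2,1
step 5: dequeue 5; queue=[3,7,6]; order=4,0,2,1,5
step 6: dequeue 3; queue=[7,6]; order=4,0,2,1,5,3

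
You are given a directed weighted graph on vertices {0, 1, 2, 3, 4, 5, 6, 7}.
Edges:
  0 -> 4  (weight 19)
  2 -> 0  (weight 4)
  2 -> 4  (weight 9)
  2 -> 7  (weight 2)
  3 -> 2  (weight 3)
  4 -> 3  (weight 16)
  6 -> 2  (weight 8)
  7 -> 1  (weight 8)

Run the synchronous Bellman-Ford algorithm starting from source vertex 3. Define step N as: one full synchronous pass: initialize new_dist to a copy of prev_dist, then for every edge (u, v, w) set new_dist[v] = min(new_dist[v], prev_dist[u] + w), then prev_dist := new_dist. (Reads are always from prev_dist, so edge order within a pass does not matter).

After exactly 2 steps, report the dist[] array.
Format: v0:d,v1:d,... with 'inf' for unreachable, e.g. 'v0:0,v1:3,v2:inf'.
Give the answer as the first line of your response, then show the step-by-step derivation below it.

v0:7,v1:inf,v2:3,v3:0,v4:12,v5:inf,v6:inf,v7:5

step 1: dist = v0:inf,v1:inf,v2:3,v3:0,v4:inf,v5:inf,v6:inf,v7:inf
step 2: dist = v0:7,v1:inf,v2:3,v3:0,v4:12,v5:inf,v6:inf,v7:5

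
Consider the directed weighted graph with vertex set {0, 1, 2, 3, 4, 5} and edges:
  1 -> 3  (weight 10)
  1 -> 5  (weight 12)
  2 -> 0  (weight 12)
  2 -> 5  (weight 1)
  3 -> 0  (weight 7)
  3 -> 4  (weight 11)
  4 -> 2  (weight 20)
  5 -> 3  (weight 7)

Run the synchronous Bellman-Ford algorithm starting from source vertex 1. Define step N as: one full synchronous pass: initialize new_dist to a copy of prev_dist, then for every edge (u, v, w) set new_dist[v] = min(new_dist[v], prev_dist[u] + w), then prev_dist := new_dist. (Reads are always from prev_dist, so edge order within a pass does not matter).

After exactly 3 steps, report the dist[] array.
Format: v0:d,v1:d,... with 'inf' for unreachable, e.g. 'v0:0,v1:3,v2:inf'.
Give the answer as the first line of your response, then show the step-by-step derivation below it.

v0:17,v1:0,v2:41,v3:10,v4:21,v5:12

step 1: dist = v0:inf,v1:0,v2:inf,v3:10,v4:inf,v5:12
step 2: dist = v0:17,v1:0,v2:inf,v3:10,v4:21,v5:12
step 3: dist = v0:17,v1:0,v2:41,v3:10,v4:21,v5:12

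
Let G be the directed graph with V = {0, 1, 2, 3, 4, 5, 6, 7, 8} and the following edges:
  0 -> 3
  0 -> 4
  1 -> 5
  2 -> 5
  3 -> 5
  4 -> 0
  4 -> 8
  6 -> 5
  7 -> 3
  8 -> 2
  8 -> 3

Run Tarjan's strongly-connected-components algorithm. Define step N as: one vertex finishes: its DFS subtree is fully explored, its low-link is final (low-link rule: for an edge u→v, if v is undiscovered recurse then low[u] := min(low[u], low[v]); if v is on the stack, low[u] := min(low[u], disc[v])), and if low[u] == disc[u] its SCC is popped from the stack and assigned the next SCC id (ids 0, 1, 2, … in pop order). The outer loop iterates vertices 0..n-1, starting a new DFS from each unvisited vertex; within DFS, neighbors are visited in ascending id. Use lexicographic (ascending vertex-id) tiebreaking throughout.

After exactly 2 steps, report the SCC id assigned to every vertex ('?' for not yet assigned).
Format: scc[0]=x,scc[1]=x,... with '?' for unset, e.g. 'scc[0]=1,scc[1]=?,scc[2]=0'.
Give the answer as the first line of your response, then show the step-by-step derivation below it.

scc[0]=?,scc[1]=?,scc[2]=?,scc[3]=1,scc[4]=?,scc[5]=0,scc[6]=?,scc[7]=?,scc[8]=?

step 1: low=(low[0]=0,low[1]=?,low[2]=?,low[3]=1,low[4]=?,low[5]=2,low[6]=?,low[7]=?,low[8]=?); scc=(scc[0]=?,scc[1]=?,scc[2]=?,scc[3]=?,scc[4]=?,scc[5]=0,scc[6]=?,scc[7]=?,scc[8]=?)
step 2: low=(low[0]=0,low[1]=?,low[2]=?,low[3]=1,low[4]=?,low[5]=2,low[6]=?,low[7]=?,low[8]=?); scc=(scc[0]=?,scc[1]=?,scc[2]=?,scc[3]=1,scc[4]=?,scc[5]=0,scc[6]=?,scc[7]=?,scc[8]=?)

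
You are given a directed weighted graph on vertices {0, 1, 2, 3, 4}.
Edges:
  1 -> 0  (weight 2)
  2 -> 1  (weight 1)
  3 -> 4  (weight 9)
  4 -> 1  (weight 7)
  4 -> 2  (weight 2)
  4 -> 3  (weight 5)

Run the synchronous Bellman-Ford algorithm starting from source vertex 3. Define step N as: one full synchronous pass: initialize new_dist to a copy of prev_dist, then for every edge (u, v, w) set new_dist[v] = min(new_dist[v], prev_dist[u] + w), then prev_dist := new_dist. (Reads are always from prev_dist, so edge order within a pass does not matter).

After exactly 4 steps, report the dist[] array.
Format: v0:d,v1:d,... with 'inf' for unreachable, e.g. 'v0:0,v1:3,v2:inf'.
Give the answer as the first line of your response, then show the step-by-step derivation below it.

v0:14,v1:12,v2:11,v3:0,v4:9

step 1: dist = v0:inf,v1:inf,v2:inf,v3:0,v4:9
step 2: dist = v0:inf,v1:16,v2:11,v3:0,v4:9
step 3: dist = v0:18,v1:12,v2:11,v3:0,v4:9
step 4: dist = v0:14,v1:12,v2:11,v3:0,v4:9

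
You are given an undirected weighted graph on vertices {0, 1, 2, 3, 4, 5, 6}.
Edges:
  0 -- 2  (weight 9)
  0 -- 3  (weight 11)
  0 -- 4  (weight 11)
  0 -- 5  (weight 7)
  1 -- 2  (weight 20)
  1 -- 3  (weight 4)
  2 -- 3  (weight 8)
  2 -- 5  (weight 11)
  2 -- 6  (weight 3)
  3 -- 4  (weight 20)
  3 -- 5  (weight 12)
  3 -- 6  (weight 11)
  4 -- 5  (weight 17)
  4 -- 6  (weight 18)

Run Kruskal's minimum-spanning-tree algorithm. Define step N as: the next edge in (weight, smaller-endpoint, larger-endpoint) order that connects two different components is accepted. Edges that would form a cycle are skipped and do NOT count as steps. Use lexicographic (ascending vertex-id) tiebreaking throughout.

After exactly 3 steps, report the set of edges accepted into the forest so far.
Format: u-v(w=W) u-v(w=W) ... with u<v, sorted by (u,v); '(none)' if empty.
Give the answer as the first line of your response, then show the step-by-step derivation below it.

0-5(w=7) 1-3(w=4) 2-6(w=3)

step 1: add edge 2-6 (w=3); MST = {2-6(w=3)}
step 2: add edge 1-3 (w=4); MST = {1-3(w=4) 2-6(w=3)}
step 3: add edge 0-5 (w=7); MST = {0-5(w=7) 1-3(w=4) 2-6(w=3)}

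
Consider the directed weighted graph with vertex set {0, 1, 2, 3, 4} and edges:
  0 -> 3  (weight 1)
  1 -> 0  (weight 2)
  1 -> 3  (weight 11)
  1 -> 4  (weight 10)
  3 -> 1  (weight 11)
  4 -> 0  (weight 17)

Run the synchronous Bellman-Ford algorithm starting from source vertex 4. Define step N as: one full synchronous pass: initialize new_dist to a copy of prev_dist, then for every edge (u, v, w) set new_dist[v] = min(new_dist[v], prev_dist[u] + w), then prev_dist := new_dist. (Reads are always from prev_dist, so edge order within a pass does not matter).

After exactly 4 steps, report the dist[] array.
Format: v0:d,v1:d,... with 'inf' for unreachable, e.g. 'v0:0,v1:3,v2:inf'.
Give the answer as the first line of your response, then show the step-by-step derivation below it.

v0:17,v1:29,v2:inf,v3:18,v4:0

step 1: dist = v0:17,v1:inf,v2:inf,v3:inf,v4:0
step 2: dist = v0:17,v1:inf,v2:inf,v3:18,v4:0
step 3: dist = v0:17,v1:29,v2:inf,v3:18,v4:0
step 4: dist = v0:17,v1:29,v2:inf,v3:18,v4:0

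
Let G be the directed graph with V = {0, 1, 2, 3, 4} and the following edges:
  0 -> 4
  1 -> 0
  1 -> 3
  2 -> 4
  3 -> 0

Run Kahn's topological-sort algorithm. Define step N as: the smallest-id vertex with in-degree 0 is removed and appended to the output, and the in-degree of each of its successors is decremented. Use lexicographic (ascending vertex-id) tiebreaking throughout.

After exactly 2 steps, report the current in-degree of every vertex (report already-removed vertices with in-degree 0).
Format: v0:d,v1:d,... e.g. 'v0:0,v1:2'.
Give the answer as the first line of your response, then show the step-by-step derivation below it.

v0:1,v1:0,v2:0,v3:0,v4:1

step 1: output 1; order=[1]; indeg=(1,0,0,0,2)
step 2: output 2; order=[1,2]; indeg=(1,0,0,0,1)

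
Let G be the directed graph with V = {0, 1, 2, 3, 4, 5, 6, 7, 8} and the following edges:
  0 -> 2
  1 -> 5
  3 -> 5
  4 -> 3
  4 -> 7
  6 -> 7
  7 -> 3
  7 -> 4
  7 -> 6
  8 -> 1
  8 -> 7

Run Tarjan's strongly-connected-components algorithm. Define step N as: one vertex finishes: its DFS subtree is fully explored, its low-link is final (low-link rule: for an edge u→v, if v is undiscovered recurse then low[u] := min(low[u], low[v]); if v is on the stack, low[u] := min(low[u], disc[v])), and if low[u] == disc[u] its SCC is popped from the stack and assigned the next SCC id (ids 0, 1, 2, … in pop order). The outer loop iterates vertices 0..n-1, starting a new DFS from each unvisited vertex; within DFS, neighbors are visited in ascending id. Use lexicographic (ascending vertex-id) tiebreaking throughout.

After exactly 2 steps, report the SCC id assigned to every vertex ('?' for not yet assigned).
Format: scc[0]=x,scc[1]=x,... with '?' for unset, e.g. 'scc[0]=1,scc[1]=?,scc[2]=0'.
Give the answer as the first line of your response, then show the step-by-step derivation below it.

scc[0]=1,scc[1]=?,scc[2]=0,scc[3]=?,scc[4]=?,scc[5]=?,scc[6]=?,scc[7]=?,scc[8]=?

step 1: low=(low[0]=0,low[1]=?,low[2]=1,low[3]=?,low[4]=?,low[5]=?,low[6]=?,low[7]=?,low[8]=?); scc=(scc[0]=?,scc[1]=?,scc[2]=0,scc[3]=?,scc[4]=?,scc[5]=?,scc[6]=?,scc[7]=?,scc[8]=?)
step 2: low=(low[0]=0,low[1]=?,low[2]=1,low[3]=?,low[4]=?,low[5]=?,low[6]=?,low[7]=?,low[8]=?); scc=(scc[0]=1,scc[1]=?,scc[2]=0,scc[3]=?,scc[4]=?,scc[5]=?,scc[6]=?,scc[7]=?,scc[8]=?)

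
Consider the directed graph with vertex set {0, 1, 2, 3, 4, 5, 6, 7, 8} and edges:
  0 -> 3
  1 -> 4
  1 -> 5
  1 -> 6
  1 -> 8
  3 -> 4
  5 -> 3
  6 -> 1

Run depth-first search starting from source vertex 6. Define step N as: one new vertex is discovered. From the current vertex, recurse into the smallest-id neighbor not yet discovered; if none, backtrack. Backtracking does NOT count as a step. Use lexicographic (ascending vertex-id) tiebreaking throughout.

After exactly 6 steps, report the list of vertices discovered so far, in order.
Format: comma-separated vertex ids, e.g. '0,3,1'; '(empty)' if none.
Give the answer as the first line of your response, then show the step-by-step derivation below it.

6,1,4,5,3,8

step 1: discover 6; path=6; order=6
step 2: discover 1; path=6>1; order=6,1
step 3: discover 4; path=6>1>4; order=6,1,4
step 4: discover 5; path=6>1>5; order=6,1,4,5
step 5: discover 3; path=6>1>5>3; order=6,1,4,5,3
step 6: discover 8; path=6>1>8; order=6,1,4,5,3,8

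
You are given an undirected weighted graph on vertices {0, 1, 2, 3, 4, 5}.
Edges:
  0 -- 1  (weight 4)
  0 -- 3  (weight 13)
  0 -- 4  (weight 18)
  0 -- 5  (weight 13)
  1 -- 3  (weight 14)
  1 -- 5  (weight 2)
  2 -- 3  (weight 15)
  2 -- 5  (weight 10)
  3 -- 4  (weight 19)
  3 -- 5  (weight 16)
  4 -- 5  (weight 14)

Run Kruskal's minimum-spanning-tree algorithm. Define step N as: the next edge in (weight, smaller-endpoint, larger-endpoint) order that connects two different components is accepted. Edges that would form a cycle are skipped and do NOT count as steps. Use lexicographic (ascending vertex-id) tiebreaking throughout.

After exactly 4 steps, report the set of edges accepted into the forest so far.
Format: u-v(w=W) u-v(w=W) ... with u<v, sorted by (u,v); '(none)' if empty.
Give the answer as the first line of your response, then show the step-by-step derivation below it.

0-1(w=4) 0-3(w=13) 1-5(w=2) 2-5(w=10)

step 1: add edge 1-5 (w=2); MST = {1-5(w=2)}
step 2: add edge 0-1 (w=4); MST = {0-1(w=4) 1-5(w=2)}
step 3: add edge 2-5 (w=10); MST = {0-1(w=4) 1-5(w=2) 2-5(w=10)}
step 4: add edge 0-3 (w=13); MST = {0-1(w=4) 0-3(w=13) 1-5(w=2) 2-5(w=10)}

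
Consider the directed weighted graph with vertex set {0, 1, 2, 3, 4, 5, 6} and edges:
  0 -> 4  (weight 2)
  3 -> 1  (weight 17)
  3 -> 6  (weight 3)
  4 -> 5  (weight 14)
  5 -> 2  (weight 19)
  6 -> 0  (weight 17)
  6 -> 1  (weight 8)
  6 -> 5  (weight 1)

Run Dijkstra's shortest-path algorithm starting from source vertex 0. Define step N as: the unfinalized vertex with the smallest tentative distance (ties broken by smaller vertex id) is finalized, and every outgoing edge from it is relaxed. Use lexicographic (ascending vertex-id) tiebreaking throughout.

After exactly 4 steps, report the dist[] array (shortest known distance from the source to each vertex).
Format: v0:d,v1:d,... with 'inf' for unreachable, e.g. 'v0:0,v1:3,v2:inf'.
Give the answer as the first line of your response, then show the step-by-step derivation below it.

v0:0,v1:inf,v2:35,v3:inf,v4:2,v5:16,v6:inf

step 1: dist = v0:0,v1:inf,v2:inf,v3:inf,v4:2,v5:inf,v6:inf
step 2: dist = v0:0,v1:inf,v2:inf,v3:inf,v4:2,v5:16,v6:inf
step 3: dist = v0:0,v1:inf,v2:35,v3:inf,v4:2,v5:16,v6:inf
step 4: dist = v0:0,v1:inf,v2:35,v3:inf,v4:2,v5:16,v6:inf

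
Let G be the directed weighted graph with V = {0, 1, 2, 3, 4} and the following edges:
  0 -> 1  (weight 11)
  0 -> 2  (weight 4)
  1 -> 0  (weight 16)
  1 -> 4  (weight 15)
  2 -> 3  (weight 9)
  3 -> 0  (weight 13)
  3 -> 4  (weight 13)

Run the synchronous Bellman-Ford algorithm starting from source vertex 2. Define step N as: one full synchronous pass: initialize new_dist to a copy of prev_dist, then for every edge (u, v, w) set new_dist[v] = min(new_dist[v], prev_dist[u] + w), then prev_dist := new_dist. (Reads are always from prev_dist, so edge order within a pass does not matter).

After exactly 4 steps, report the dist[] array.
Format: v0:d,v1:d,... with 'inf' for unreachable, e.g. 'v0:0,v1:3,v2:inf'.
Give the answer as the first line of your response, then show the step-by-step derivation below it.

v0:22,v1:33,v2:0,v3:9,v4:22

step 1: dist = v0:inf,v1:inf,v2:0,v3:9,v4:inf
step 2: dist = v0:22,v1:inf,v2:0,v3:9,v4:22
step 3: dist = v0:22,v1:33,v2:0,v3:9,v4:22
step 4: dist = v0:22,v1:33,v2:0,v3:9,v4:22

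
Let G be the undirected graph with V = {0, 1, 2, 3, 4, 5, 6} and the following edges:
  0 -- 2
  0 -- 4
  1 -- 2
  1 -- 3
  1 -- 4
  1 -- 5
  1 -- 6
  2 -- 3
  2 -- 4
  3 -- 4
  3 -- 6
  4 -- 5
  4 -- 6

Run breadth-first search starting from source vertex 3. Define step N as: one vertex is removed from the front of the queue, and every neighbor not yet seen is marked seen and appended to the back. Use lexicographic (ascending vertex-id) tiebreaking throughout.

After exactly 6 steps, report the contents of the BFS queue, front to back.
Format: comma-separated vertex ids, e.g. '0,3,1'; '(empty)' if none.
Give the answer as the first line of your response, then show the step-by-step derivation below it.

0

step 1: dequeue 3; queue=[1,2,4,6]; order=3
step 2: dequeue 1; queue=[2,4,6,5]; order=3,1
step 3: dequeue 2; queue=[4,6,5,0]; order=3,1,2
step 4: dequeue 4; queue=[6,5,0]; order=3,1,2,4
step 5: dequeue 6; queue=[5,0]; order=3,1,2,4,6
step 6: dequeue 5; queue=[0]; order=3,1,2,4,6,5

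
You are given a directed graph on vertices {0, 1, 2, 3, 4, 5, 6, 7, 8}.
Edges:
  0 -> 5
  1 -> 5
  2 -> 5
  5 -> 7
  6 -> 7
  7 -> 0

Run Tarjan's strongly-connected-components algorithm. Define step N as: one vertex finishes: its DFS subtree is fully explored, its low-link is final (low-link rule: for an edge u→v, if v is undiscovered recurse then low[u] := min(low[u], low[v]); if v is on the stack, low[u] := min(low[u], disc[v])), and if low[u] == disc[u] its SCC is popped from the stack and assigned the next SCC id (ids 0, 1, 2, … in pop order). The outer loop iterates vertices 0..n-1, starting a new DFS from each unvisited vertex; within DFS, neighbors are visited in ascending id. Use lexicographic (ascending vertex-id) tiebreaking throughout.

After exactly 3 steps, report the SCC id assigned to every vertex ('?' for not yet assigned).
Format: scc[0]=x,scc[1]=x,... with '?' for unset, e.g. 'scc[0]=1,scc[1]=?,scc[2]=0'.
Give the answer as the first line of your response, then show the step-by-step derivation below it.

scc[0]=0,scc[1]=?,scc[2]=?,scc[3]=?,scc[4]=?,scc[5]=0,scc[6]=?,scc[7]=0,scc[8]=?

step 1: low=(low[0]=0,low[1]=?,low[2]=?,low[3]=?,low[4]=?,low[5]=1,low[6]=?,low[7]=0,low[8]=?); scc=(scc[0]=?,scc[1]=?,scc[2]=?,scc[3]=?,scc[4]=?,scc[5]=?,scc[6]=?,scc[7]=?,scc[8]=?)
step 2: low=(low[0]=0,low[1]=?,low[2]=?,low[3]=?,low[4]=?,low[5]=0,low[6]=?,low[7]=0,low[8]=?); scc=(scc[0]=?,scc[1]=?,scc[2]=?,scc[3]=?,scc[4]=?,scc[5]=?,scc[6]=?,scc[7]=?,scc[8]=?)
step 3: low=(low[0]=0,low[1]=?,low[2]=?,low[3]=?,low[4]=?,low[5]=0,low[6]=?,low[7]=0,low[8]=?); scc=(scc[0]=0,scc[1]=?,scc[2]=?,scc[3]=?,scc[4]=?,scc[5]=0,scc[6]=?,scc[7]=0,scc[8]=?)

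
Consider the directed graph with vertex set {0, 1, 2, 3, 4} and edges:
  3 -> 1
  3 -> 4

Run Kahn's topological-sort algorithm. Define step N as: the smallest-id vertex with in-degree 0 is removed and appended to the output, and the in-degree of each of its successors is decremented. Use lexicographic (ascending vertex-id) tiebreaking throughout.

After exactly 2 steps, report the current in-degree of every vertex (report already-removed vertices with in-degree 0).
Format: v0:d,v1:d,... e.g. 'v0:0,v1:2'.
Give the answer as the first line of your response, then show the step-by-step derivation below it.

v0:0,v1:1,v2:0,v3:0,v4:1

step 1: output 0; order=[0]; indeg=(0,1,0,0,1)
step 2: output 2; order=[0,2]; indeg=(0,1,0,0,1)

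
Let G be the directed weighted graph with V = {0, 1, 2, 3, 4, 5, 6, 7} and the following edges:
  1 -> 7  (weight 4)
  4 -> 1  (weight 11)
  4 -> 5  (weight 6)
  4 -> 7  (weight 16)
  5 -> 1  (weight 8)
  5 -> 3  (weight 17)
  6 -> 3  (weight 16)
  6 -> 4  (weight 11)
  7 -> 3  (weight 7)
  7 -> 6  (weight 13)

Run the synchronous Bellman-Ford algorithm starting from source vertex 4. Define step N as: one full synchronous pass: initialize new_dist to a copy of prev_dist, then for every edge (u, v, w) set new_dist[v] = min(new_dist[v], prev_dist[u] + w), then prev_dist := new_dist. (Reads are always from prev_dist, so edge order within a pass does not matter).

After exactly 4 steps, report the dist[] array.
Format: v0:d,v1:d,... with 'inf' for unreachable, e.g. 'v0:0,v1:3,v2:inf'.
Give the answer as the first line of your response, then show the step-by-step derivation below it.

v0:inf,v1:11,v2:inf,v3:22,v4:0,v5:6,v6:28,v7:15

step 1: dist = v0:inf,v1:11,v2:inf,v3:inf,v4:0,v5:6,v6:inf,v7:16
step 2: dist = v0:inf,v1:11,v2:inf,v3:23,v4:0,v5:6,v6:29,v7:15
step 3: dist = v0:inf,v1:11,v2:inf,v3:22,v4:0,v5:6,v6:28,v7:15
step 4: dist = v0:inf,v1:11,v2:inf,v3:22,v4:0,v5:6,v6:28,v7:15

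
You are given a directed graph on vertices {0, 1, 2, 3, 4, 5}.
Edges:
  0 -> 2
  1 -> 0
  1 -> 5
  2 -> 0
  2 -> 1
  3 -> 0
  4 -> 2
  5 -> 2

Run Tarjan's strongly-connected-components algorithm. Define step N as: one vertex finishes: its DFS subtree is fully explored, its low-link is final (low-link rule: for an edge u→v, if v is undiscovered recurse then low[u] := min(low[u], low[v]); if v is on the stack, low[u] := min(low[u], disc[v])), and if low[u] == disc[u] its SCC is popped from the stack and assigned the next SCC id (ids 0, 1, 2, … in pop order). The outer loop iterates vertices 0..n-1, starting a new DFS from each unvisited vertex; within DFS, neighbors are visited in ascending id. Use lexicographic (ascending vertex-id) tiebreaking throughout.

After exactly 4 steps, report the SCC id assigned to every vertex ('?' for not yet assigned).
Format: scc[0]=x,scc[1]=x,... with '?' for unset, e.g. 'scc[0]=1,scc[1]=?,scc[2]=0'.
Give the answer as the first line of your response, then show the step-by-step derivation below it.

scc[0]=0,scc[1]=0,scc[2]=0,scc[3]=?,scc[4]=?,scc[5]=0

step 1: low=(low[0]=0,low[1]=0,low[2]=0,low[3]=?,low[4]=?,low[5]=1); scc=(scc[0]=?,scc[1]=?,scc[2]=?,scc[3]=?,scc[4]=?,scc[5]=?)
step 2: low=(low[0]=0,low[1]=0,low[2]=0,low[3]=?,low[4]=?,low[5]=1); scc=(scc[0]=?,scc[1]=?,scc[2]=?,scc[3]=?,scc[4]=?,scc[5]=?)
step 3: low=(low[0]=0,low[1]=0,low[2]=0,low[3]=?,low[4]=?,low[5]=1); scc=(scc[0]=?,scc[1]=?,scc[2]=?,scc[3]=?,scc[4]=?,scc[5]=?)
step 4: low=(low[0]=0,low[1]=0,low[2]=0,low[3]=?,low[4]=?,low[5]=1); scc=(scc[0]=0,scc[1]=0,scc[2]=0,scc[3]=?,scc[4]=?,scc[5]=0)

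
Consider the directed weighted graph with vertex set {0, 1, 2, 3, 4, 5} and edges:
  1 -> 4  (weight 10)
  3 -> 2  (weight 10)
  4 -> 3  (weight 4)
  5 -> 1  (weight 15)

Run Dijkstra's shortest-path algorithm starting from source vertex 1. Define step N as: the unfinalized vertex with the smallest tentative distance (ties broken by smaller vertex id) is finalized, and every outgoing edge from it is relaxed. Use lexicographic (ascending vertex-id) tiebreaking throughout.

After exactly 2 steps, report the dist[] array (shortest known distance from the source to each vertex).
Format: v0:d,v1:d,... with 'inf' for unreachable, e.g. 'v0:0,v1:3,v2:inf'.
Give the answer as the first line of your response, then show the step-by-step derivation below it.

v0:inf,v1:0,v2:inf,v3:14,v4:10,v5:inf

step 1: dist = v0:inf,v1:0,v2:inf,v3:inf,v4:10,v5:inf
step 2: dist = v0:inf,v1:0,v2:inf,v3:14,v4:10,v5:inf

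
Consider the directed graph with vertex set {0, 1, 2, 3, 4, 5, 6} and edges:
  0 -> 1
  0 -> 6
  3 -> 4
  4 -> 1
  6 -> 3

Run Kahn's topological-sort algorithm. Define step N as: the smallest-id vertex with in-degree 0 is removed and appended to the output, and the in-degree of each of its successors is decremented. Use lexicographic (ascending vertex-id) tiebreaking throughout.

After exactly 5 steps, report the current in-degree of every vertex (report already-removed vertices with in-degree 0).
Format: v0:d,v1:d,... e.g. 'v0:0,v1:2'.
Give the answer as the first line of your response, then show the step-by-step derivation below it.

v0:0,v1:1,v2:0,v3:0,v4:0,v5:0,v6:0

step 1: output 0; order=[0]; indeg=(0,1,0,1,1,0,0)
step 2: output 2; order=[0,2]; indeg=(0,1,0,1,1,0,0)
step 3: output 5; order=[0,2,5]; indeg=(0,1,0,1,1,0,0)
step 4: output 6; order=[0,2,5,6]; indeg=(0,1,0,0,1,0,0)
step 5: output 3; order=[0,2,5,6,3]; indeg=(0,1,0,0,0,0,0)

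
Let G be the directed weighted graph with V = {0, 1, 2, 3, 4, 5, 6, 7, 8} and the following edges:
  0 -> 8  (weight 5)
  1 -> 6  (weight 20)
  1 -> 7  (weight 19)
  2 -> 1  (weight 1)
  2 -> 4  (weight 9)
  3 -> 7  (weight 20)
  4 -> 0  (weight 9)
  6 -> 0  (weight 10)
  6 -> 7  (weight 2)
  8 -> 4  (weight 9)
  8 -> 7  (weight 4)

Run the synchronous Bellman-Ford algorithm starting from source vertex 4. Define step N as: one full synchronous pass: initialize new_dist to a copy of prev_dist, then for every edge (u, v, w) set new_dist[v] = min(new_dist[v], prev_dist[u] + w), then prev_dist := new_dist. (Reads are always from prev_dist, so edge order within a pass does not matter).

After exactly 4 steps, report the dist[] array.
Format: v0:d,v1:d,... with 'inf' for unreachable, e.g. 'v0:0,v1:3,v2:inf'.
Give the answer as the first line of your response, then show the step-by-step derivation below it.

v0:9,v1:inf,v2:inf,v3:inf,v4:0,v5:inf,v6:inf,v7:18,v8:14

step 1: dist = v0:9,v1:inf,v2:inf,v3:inf,v4:0,v5:inf,v6:inf,v7:inf,v8:inf
step 2: dist = v0:9,v1:inf,v2:inf,v3:inf,v4:0,v5:inf,v6:inf,v7:inf,v8:14
step 3: dist = v0:9,v1:inf,v2:inf,v3:inf,v4:0,v5:inf,v6:inf,v7:18,v8:14
step 4: dist = v0:9,v1:inf,v2:inf,v3:inf,v4:0,v5:inf,v6:inf,v7:18,v8:14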